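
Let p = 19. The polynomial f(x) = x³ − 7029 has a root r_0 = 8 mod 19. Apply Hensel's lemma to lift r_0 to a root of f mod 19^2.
r_1 = 198 (mod 361)

Hensel: r_{i+1} = r_i − f(r_i)/f′(r_i) mod 19^{i+2}, where f′(x) = 3x². Iterate:
  r_0 = 8 (mod 19)
  r_1 = 198 (mod 361)
Final: r = 198 with f(r) ≡ 0 mod 19^2.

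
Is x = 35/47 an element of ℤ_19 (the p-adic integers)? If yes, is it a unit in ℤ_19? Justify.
x ∈ ℤ_19^× (unit); v_19(x) = 0

ℤ_19 = {x ∈ ℚ_19 : v_19(x) ≥ 0} and ℤ_19^× = {x ∈ ℤ_19 : v_19(x) = 0}. Here v_19(35/47) = v_19(num) − v_19(den) = 0; compare against these criteria.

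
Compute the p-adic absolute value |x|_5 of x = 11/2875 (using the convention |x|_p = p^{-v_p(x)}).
|11/2875|_5 = 125

Step 1 — compute v_5(x) by factoring powers of 5 out of the numerator and denominator: v_5(11/2875) = -3. Step 2 — apply |x|_p = p^{-v_p(x)} = 5^{3} = 125.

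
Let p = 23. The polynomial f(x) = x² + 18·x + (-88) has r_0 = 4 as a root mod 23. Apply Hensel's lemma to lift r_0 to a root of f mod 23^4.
r_3 = 4 (mod 279841)

Hensel: r_{i+1} = r_i − f(r_i)·(f′(r_i))^{-1} mod 23^{i+2}, f′(x) = 2x + 18. Iterate:
  r_0 = 4 (mod 23)
  r_1 = 4 (mod 529)
  r_2 = 4 (mod 12167)
  r_3 = 4 (mod 279841)
Final: r = 4 satisfies f(r) ≡ 0 mod 23^4.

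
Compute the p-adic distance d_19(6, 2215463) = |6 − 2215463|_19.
d_19(6, 2215463) = 1/130321

Step 1 — x − y = 6 − 2215463 = -2215457. Step 2 — v_19(-2215457) = 4 (factor: -2215457 = −(19^4 · 17); the sign does not affect v_p). Step 3 — |x − y|_19 = 19^{-4} = 1/130321.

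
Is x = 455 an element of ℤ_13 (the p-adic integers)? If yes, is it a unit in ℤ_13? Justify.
x ∈ ℤ_13 but not a unit; v_13(x) = 1 > 0

ℤ_13 = {x ∈ ℚ_13 : v_13(x) ≥ 0} and ℤ_13^× = {x ∈ ℤ_13 : v_13(x) = 0}. Here v_13(455) = v_13(num) − v_13(den) = 1; compare against these criteria.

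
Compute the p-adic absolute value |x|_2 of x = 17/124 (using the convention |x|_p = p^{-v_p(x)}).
|17/124|_2 = 4

Step 1 — compute v_2(x) by factoring powers of 2 out of the numerator and denominator: v_2(17/124) = -2. Step 2 — apply |x|_p = p^{-v_p(x)} = 2^{2} = 4.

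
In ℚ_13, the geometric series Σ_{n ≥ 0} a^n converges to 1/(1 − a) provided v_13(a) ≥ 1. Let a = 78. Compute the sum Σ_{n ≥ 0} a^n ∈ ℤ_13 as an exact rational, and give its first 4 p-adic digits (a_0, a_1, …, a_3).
Σ a^n = 1/(1 − a) = -1/77;  first 4 digits = (1, 6, 10, 10)

v_13(a) = 1 ≥ 1, so the series converges in ℤ_13 to 1/(1 − a) = 1/(1 − 78) = -1/77. Expand this rational in ℤ_13: compute digits iteratively via d_i = x_i mod 13, x_{i+1} = (x_i − d_i)/13. The first 4 digits are (1, 6, 10, 10).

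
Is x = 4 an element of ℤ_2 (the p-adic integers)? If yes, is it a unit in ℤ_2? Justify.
x ∈ ℤ_2 but not a unit; v_2(x) = 2 > 0

ℤ_2 = {x ∈ ℚ_2 : v_2(x) ≥ 0} and ℤ_2^× = {x ∈ ℤ_2 : v_2(x) = 0}. Here v_2(4) = v_2(num) − v_2(den) = 2; compare against these criteria.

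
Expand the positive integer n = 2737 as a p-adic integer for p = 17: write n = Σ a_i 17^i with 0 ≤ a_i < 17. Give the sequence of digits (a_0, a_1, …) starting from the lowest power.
(a_0, a_1, …) = (0, 8, 9)

Repeated division by 17 gives the digits low-to-high: 2737 = 8·17^1 + 9·17^2. Digit sequence: (0, 8, 9).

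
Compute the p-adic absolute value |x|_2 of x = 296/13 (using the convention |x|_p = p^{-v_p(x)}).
|296/13|_2 = 1/8

Step 1 — compute v_2(x) by factoring powers of 2 out of the numerator and denominator: v_2(296/13) = 3. Step 2 — apply |x|_p = p^{-v_p(x)} = 2^{-3} = 1/8.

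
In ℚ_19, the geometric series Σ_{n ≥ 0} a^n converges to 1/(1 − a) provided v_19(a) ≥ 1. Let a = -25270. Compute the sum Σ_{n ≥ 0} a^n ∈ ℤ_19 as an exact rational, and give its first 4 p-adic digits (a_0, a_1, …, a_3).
Σ a^n = 1/(1 − a) = 1/25271;  first 4 digits = (1, 0, 6, 15)

v_19(a) = 2 ≥ 1, so the series converges in ℤ_19 to 1/(1 − a) = 1/(1 − (-25270)) = 1/25271. Expand this rational in ℤ_19: compute digits iteratively via d_i = x_i mod 19, x_{i+1} = (x_i − d_i)/19. The first 4 digits are (1, 0, 6, 15).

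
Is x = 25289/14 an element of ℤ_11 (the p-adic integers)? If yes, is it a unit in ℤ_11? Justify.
x ∈ ℤ_11 but not a unit; v_11(x) = 3 > 0

ℤ_11 = {x ∈ ℚ_11 : v_11(x) ≥ 0} and ℤ_11^× = {x ∈ ℤ_11 : v_11(x) = 0}. Here v_11(25289/14) = v_11(num) − v_11(den) = 3; compare against these criteria.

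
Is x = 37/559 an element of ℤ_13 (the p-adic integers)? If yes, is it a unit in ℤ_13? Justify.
x ∉ ℤ_13 (v_13(x) = -1 < 0)

ℤ_13 = {x ∈ ℚ_13 : v_13(x) ≥ 0} and ℤ_13^× = {x ∈ ℤ_13 : v_13(x) = 0}. Here v_13(37/559) = v_13(num) − v_13(den) = -1; compare against these criteria.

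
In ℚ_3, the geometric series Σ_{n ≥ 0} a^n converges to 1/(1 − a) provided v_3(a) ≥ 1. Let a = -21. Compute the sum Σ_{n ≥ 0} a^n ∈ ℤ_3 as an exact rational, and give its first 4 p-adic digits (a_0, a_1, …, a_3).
Σ a^n = 1/(1 − a) = 1/22;  first 4 digits = (1, 2, 1, 2)

v_3(a) = 1 ≥ 1, so the series converges in ℤ_3 to 1/(1 − a) = 1/(1 − (-21)) = 1/22. Expand this rational in ℤ_3: compute digits iteratively via d_i = x_i mod 3, x_{i+1} = (x_i − d_i)/3. The first 4 digits are (1, 2, 1, 2).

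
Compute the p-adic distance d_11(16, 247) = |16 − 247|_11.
d_11(16, 247) = 1/11

Step 1 — x − y = 16 − 247 = -231. Step 2 — v_11(-231) = 1 (factor: -231 = −(11^1 · 21); the sign does not affect v_p). Step 3 — |x − y|_11 = 11^{-1} = 1/11.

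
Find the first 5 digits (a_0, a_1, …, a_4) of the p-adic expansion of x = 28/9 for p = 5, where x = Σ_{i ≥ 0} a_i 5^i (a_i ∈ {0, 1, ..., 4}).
(a_0, …, a_4) = (2, 3, 0, 1, 2)

v_5(28/9) = 0 (numerator and denominator both coprime to 5), so x ∈ ℤ_5^×. Compute digits iteratively via a_i = x_i mod 5, x_{i+1} = (x_i − a_i)/5, with x_0 = x:
  x_0 = 28/9;  a_0 = 2;  x_1 = (x_0 − 2)/5 = 2/9
  x_1 = 2/9;  a_1 = 3;  x_2 = (x_1 − 3)/5 = -5/9
  x_2 = -5/9;  a_2 = 0;  x_3 = (x_2 − 0)/5 = -1/9
  x_3 = -1/9;  a_3 = 1;  x_4 = (x_3 − 1)/5 = -2/9
  x_4 = -2/9;  a_4 = 2;  x_5 = (x_4 − 2)/5 = -4/9
Digits: (2, 3, 0, 1, 2).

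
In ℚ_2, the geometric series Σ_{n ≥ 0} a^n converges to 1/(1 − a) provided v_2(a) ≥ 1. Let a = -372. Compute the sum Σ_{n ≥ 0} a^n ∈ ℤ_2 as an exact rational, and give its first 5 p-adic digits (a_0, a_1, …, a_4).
Σ a^n = 1/(1 − a) = 1/373;  first 5 digits = (1, 0, 1, 1, 1)

v_2(a) = 2 ≥ 1, so the series converges in ℤ_2 to 1/(1 − a) = 1/(1 − (-372)) = 1/373. Expand this rational in ℤ_2: compute digits iteratively via d_i = x_i mod 2, x_{i+1} = (x_i − d_i)/2. The first 5 digits are (1, 0, 1, 1, 1).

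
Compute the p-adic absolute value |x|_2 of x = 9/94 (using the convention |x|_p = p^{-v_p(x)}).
|9/94|_2 = 2

Step 1 — compute v_2(x) by factoring powers of 2 out of the numerator and denominator: v_2(9/94) = -1. Step 2 — apply |x|_p = p^{-v_p(x)} = 2^{1} = 2.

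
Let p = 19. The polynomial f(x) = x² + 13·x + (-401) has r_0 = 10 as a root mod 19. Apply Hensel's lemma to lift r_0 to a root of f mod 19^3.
r_2 = 3297 (mod 6859)

Hensel: r_{i+1} = r_i − f(r_i)·(f′(r_i))^{-1} mod 19^{i+2}, f′(x) = 2x + 13. Iterate:
  r_0 = 10 (mod 19)
  r_1 = 48 (mod 361)
  r_2 = 3297 (mod 6859)
Final: r = 3297 satisfies f(r) ≡ 0 mod 19^3.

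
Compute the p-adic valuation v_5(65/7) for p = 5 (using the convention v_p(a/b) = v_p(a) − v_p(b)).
v_5(65/7) = 1

Factor powers of 5 from the numerator and denominator of the reduced fraction: 65 = 5^1 · 13 and 7 = 5^0 · 7. Apply v_p(a/b) = v_p(a) − v_p(b): v_5(65/7) = 1 − 0 = 1.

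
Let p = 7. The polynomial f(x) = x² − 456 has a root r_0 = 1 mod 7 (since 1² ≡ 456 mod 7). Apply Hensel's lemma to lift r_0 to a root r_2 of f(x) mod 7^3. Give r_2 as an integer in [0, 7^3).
r_2 = 204 (mod 343)

Hensel's recurrence: r_{i+1} = r_i − f(r_i)·(f′(r_i))^{-1} mod 7^{i+2}, with f′(x) = 2x. Iterate:
  r_0 = 1 (mod 7)
  r_1 = 8 (mod 49)
  r_2 = 204 (mod 343)
Final: r_2 = 204, and one checks f(r_2) ≡ 0 mod 7^3.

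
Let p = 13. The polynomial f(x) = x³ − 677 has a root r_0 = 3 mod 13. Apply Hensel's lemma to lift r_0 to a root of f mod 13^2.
r_1 = 146 (mod 169)

Hensel: r_{i+1} = r_i − f(r_i)/f′(r_i) mod 13^{i+2}, where f′(x) = 3x². Iterate:
  r_0 = 3 (mod 13)
  r_1 = 146 (mod 169)
Final: r = 146 with f(r) ≡ 0 mod 13^2.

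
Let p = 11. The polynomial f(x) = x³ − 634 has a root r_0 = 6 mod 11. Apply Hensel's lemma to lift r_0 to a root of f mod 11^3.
r_2 = 765 (mod 1331)

Hensel: r_{i+1} = r_i − f(r_i)/f′(r_i) mod 11^{i+2}, where f′(x) = 3x². Iterate:
  r_0 = 6 (mod 11)
  r_1 = 39 (mod 121)
  r_2 = 765 (mod 1331)
Final: r = 765 with f(r) ≡ 0 mod 11^3.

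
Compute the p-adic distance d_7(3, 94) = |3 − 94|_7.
d_7(3, 94) = 1/7

Step 1 — x − y = 3 − 94 = -91. Step 2 — v_7(-91) = 1 (factor: -91 = −(7^1 · 13); the sign does not affect v_p). Step 3 — |x − y|_7 = 7^{-1} = 1/7.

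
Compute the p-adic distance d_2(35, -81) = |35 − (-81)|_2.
d_2(35, -81) = 1/4

Step 1 — x − y = 35 − (-81) = 116. Step 2 — v_2(116) = 2 (factor: 116 = (2^2 · 29); the sign does not affect v_p). Step 3 — |x − y|_2 = 2^{-2} = 1/4.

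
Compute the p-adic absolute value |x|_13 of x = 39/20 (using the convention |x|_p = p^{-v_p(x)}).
|39/20|_13 = 1/13

Step 1 — compute v_13(x) by factoring powers of 13 out of the numerator and denominator: v_13(39/20) = 1. Step 2 — apply |x|_p = p^{-v_p(x)} = 13^{-1} = 1/13.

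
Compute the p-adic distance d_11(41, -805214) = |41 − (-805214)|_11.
d_11(41, -805214) = 1/161051

Step 1 — x − y = 41 − (-805214) = 805255. Step 2 — v_11(805255) = 5 (factor: 805255 = (11^5 · 5); the sign does not affect v_p). Step 3 — |x − y|_11 = 11^{-5} = 1/161051.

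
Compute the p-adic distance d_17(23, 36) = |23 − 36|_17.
d_17(23, 36) = 1

Step 1 — x − y = 23 − 36 = -13. Step 2 — v_17(-13) = 0 (factor: -13 = −(17^0 · 13); the sign does not affect v_p). Step 3 — |x − y|_17 = 17^{0} = 1.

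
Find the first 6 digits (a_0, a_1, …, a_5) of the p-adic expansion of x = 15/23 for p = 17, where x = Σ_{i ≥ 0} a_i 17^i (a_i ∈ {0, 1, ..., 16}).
(a_0, …, a_5) = (11, 9, 12, 0, 14, 11)

v_17(15/23) = 0 (numerator and denominator both coprime to 17), so x ∈ ℤ_17^×. Compute digits iteratively via a_i = x_i mod 17, x_{i+1} = (x_i − a_i)/17, with x_0 = x:
  x_0 = 15/23;  a_0 = 11;  x_1 = (x_0 − 11)/17 = -14/23
  x_1 = -14/23;  a_1 = 9;  x_2 = (x_1 − 9)/17 = -13/23
  x_2 = -13/23;  a_2 = 12;  x_3 = (x_2 − 12)/17 = -17/23
  x_3 = -17/23;  a_3 = 0;  x_4 = (x_3 − 0)/17 = -1/23
  x_4 = -1/23;  a_4 = 14;  x_5 = (x_4 − 14)/17 = -19/23
  x_5 = -19/23;  a_5 = 11;  x_6 = (x_5 − 11)/17 = -16/23
Digits: (11, 9, 12, 0, 14, 11).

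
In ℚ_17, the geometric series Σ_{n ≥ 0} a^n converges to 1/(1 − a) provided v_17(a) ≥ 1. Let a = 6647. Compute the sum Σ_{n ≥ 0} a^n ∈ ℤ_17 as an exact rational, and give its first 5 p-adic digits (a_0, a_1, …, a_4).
Σ a^n = 1/(1 − a) = -1/6646;  first 5 digits = (1, 0, 6, 1, 2)

v_17(a) = 2 ≥ 1, so the series converges in ℤ_17 to 1/(1 − a) = 1/(1 − 6647) = -1/6646. Expand this rational in ℤ_17: compute digits iteratively via d_i = x_i mod 17, x_{i+1} = (x_i − d_i)/17. The first 5 digits are (1, 0, 6, 1, 2).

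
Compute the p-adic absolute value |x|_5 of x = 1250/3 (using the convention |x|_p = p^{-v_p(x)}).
|1250/3|_5 = 1/625

Step 1 — compute v_5(x) by factoring powers of 5 out of the numerator and denominator: v_5(1250/3) = 4. Step 2 — apply |x|_p = p^{-v_p(x)} = 5^{-4} = 1/625.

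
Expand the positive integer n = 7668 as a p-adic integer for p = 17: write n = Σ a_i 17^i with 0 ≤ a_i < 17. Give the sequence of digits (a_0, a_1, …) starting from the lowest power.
(a_0, a_1, …) = (1, 9, 9, 1)

Repeated division by 17 gives the digits low-to-high: 7668 = 1 + 9·17^1 + 9·17^2 + 1·17^3. Digit sequence: (1, 9, 9, 1).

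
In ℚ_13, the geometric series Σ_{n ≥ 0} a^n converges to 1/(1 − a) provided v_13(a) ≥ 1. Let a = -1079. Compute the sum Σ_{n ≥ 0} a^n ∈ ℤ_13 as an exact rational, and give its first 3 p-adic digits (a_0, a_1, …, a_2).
Σ a^n = 1/(1 − a) = 1/1080;  first 3 digits = (1, 8, 5)

v_13(a) = 1 ≥ 1, so the series converges in ℤ_13 to 1/(1 − a) = 1/(1 − (-1079)) = 1/1080. Expand this rational in ℤ_13: compute digits iteratively via d_i = x_i mod 13, x_{i+1} = (x_i − d_i)/13. The first 3 digits are (1, 8, 5).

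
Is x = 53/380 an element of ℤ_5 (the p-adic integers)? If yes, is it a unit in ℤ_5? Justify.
x ∉ ℤ_5 (v_5(x) = -1 < 0)

ℤ_5 = {x ∈ ℚ_5 : v_5(x) ≥ 0} and ℤ_5^× = {x ∈ ℤ_5 : v_5(x) = 0}. Here v_5(53/380) = v_5(num) − v_5(den) = -1; compare against these criteria.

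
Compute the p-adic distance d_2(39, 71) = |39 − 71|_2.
d_2(39, 71) = 1/32

Step 1 — x − y = 39 − 71 = -32. Step 2 — v_2(-32) = 5 (factor: -32 = −(2^5 · 1); the sign does not affect v_p). Step 3 — |x − y|_2 = 2^{-5} = 1/32.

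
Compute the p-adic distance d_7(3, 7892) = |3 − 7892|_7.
d_7(3, 7892) = 1/343

Step 1 — x − y = 3 − 7892 = -7889. Step 2 — v_7(-7889) = 3 (factor: -7889 = −(7^3 · 23); the sign does not affect v_p). Step 3 — |x − y|_7 = 7^{-3} = 1/343.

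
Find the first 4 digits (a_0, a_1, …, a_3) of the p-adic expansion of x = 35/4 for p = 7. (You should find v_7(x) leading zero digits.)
(a_0, …, a_3) = (0, 3, 5, 1)

v_7(35/4) = 1, so a_0 = ... = a_0 = 0. Factor out: x = 7^1 · u with u = 5/4 a unit in ℤ_7. Expand u iteratively via a_{v+i} = u_i mod 7, u_{i+1} = (u_i − a_{v+i})/7:
  u_0 = 5/4;  a_1 = 3;  u_1 = (u_0 − 3)/7 = -1/4
  u_1 = -1/4;  a_2 = 5;  u_2 = (u_1 − 5)/7 = -3/4
  u_2 = -3/4;  a_3 = 1;  u_3 = (u_2 − 1)/7 = -1/4
Digits: (0, 3, 5, 1).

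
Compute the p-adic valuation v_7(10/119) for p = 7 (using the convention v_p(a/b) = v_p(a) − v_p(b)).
v_7(10/119) = -1

Factor powers of 7 from the numerator and denominator of the reduced fraction: 10 = 7^0 · 10 and 119 = 7^1 · 17. Apply v_p(a/b) = v_p(a) − v_p(b): v_7(10/119) = 0 − 1 = -1.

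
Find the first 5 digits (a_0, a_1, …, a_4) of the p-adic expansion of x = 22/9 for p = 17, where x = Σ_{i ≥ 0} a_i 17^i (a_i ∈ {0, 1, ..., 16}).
(a_0, …, a_4) = (10, 9, 7, 9, 7)

v_17(22/9) = 0 (numerator and denominator both coprime to 17), so x ∈ ℤ_17^×. Compute digits iteratively via a_i = x_i mod 17, x_{i+1} = (x_i − a_i)/17, with x_0 = x:
  x_0 = 22/9;  a_0 = 10;  x_1 = (x_0 − 10)/17 = -4/9
  x_1 = -4/9;  a_1 = 9;  x_2 = (x_1 − 9)/17 = -5/9
  x_2 = -5/9;  a_2 = 7;  x_3 = (x_2 − 7)/17 = -4/9
  x_3 = -4/9;  a_3 = 9;  x_4 = (x_3 − 9)/17 = -5/9
  x_4 = -5/9;  a_4 = 7;  x_5 = (x_4 − 7)/17 = -4/9
Digits: (10, 9, 7, 9, 7).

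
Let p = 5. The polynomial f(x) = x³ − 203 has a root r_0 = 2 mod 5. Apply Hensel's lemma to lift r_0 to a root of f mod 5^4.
r_3 = 62 (mod 625)

Hensel: r_{i+1} = r_i − f(r_i)/f′(r_i) mod 5^{i+2}, where f′(x) = 3x². Iterate:
  r_0 = 2 (mod 5)
  r_1 = 12 (mod 25)
  r_2 = 62 (mod 125)
  r_3 = 62 (mod 625)
Final: r = 62 with f(r) ≡ 0 mod 5^4.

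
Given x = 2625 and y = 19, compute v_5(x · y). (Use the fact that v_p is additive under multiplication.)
v_5(49875) = 3

v_p(x) = 3 (factor: 2625 = 5^3 · 21); v_p(y) = 0 (factor: 19 = 5^0 · 19). Additivity: v_p(xy) = v_p(x) + v_p(y) = 3 + 0 = 3. (Direct check: xy = 49875 = 5^3 · (399).)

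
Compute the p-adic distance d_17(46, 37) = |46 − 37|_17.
d_17(46, 37) = 1

Step 1 — x − y = 46 − 37 = 9. Step 2 — v_17(9) = 0 (factor: 9 = (17^0 · 9); the sign does not affect v_p). Step 3 — |x − y|_17 = 17^{0} = 1.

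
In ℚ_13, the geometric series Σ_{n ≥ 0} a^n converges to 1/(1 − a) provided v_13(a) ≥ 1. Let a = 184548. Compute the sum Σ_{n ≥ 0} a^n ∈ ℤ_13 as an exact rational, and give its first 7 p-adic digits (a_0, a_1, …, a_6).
Σ a^n = 1/(1 − a) = -1/184547;  first 7 digits = (1, 0, 0, 6, 6, 0, 10)

v_13(a) = 3 ≥ 1, so the series converges in ℤ_13 to 1/(1 − a) = 1/(1 − 184548) = -1/184547. Expand this rational in ℤ_13: compute digits iteratively via d_i = x_i mod 13, x_{i+1} = (x_i − d_i)/13. The first 7 digits are (1, 0, 0, 6, 6, 0, 10).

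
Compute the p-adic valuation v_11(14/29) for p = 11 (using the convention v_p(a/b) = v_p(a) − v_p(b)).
v_11(14/29) = 0

Factor powers of 11 from the numerator and denominator of the reduced fraction: 14 = 11^0 · 14 and 29 = 11^0 · 29. Apply v_p(a/b) = v_p(a) − v_p(b): v_11(14/29) = 0 − 0 = 0.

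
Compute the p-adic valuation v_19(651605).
v_19(651605) = 4

v_19(n) is the largest exponent k such that 19^k divides n. Factor out: 651605 = 19^4 · 5. (Sign doesn't affect v_p.) So v_19(651605) = 4.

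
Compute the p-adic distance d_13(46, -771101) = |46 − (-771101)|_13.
d_13(46, -771101) = 1/28561

Step 1 — x − y = 46 − (-771101) = 771147. Step 2 — v_13(771147) = 4 (factor: 771147 = (13^4 · 27); the sign does not affect v_p). Step 3 — |x − y|_13 = 13^{-4} = 1/28561.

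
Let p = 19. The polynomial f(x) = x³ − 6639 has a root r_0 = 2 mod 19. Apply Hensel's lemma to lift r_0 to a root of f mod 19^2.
r_1 = 344 (mod 361)

Hensel: r_{i+1} = r_i − f(r_i)/f′(r_i) mod 19^{i+2}, where f′(x) = 3x². Iterate:
  r_0 = 2 (mod 19)
  r_1 = 344 (mod 361)
Final: r = 344 with f(r) ≡ 0 mod 19^2.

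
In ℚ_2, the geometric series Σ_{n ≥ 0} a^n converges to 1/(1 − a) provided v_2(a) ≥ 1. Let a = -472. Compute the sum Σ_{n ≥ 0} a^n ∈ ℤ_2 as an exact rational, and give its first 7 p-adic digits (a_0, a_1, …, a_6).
Σ a^n = 1/(1 − a) = 1/473;  first 7 digits = (1, 0, 0, 1, 0, 1, 1)

v_2(a) = 3 ≥ 1, so the series converges in ℤ_2 to 1/(1 − a) = 1/(1 − (-472)) = 1/473. Expand this rational in ℤ_2: compute digits iteratively via d_i = x_i mod 2, x_{i+1} = (x_i − d_i)/2. The first 7 digits are (1, 0, 0, 1, 0, 1, 1).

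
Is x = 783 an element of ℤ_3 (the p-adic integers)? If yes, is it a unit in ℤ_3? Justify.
x ∈ ℤ_3 but not a unit; v_3(x) = 3 > 0

ℤ_3 = {x ∈ ℚ_3 : v_3(x) ≥ 0} and ℤ_3^× = {x ∈ ℤ_3 : v_3(x) = 0}. Here v_3(783) = v_3(num) − v_3(den) = 3; compare against these criteria.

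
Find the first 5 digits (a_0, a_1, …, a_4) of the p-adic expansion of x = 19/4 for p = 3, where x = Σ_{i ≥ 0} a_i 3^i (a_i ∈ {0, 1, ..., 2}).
(a_0, …, a_4) = (1, 2, 2, 0, 2)

v_3(19/4) = 0 (numerator and denominator both coprime to 3), so x ∈ ℤ_3^×. Compute digits iteratively via a_i = x_i mod 3, x_{i+1} = (x_i − a_i)/3, with x_0 = x:
  x_0 = 19/4;  a_0 = 1;  x_1 = (x_0 − 1)/3 = 5/4
  x_1 = 5/4;  a_1 = 2;  x_2 = (x_1 − 2)/3 = -1/4
  x_2 = -1/4;  a_2 = 2;  x_3 = (x_2 − 2)/3 = -3/4
  x_3 = -3/4;  a_3 = 0;  x_4 = (x_3 − 0)/3 = -1/4
  x_4 = -1/4;  a_4 = 2;  x_5 = (x_4 − 2)/3 = -3/4
Digits: (1, 2, 2, 0, 2).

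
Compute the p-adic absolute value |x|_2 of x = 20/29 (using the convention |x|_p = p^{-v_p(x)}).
|20/29|_2 = 1/4

Step 1 — compute v_2(x) by factoring powers of 2 out of the numerator and denominator: v_2(20/29) = 2. Step 2 — apply |x|_p = p^{-v_p(x)} = 2^{-2} = 1/4.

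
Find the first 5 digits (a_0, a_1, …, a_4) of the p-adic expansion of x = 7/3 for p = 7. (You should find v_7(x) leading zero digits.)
(a_0, …, a_4) = (0, 5, 4, 4, 4)

v_7(7/3) = 1, so a_0 = ... = a_0 = 0. Factor out: x = 7^1 · u with u = 1/3 a unit in ℤ_7. Expand u iteratively via a_{v+i} = u_i mod 7, u_{i+1} = (u_i − a_{v+i})/7:
  u_0 = 1/3;  a_1 = 5;  u_1 = (u_0 − 5)/7 = -2/3
  u_1 = -2/3;  a_2 = 4;  u_2 = (u_1 − 4)/7 = -2/3
  u_2 = -2/3;  a_3 = 4;  u_3 = (u_2 − 4)/7 = -2/3
  u_3 = -2/3;  a_4 = 4;  u_4 = (u_3 − 4)/7 = -2/3
Digits: (0, 5, 4, 4, 4).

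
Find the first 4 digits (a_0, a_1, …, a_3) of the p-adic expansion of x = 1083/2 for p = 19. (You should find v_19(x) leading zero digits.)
(a_0, …, a_3) = (0, 0, 11, 9)

v_19(1083/2) = 2, so a_0 = ... = a_1 = 0. Factor out: x = 19^2 · u with u = 3/2 a unit in ℤ_19. Expand u iteratively via a_{v+i} = u_i mod 19, u_{i+1} = (u_i − a_{v+i})/19:
  u_0 = 3/2;  a_2 = 11;  u_1 = (u_0 − 11)/19 = -1/2
  u_1 = -1/2;  a_3 = 9;  u_2 = (u_1 − 9)/19 = -1/2
Digits: (0, 0, 11, 9).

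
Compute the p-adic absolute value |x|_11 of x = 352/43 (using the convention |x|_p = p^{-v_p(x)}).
|352/43|_11 = 1/11

Step 1 — compute v_11(x) by factoring powers of 11 out of the numerator and denominator: v_11(352/43) = 1. Step 2 — apply |x|_p = p^{-v_p(x)} = 11^{-1} = 1/11.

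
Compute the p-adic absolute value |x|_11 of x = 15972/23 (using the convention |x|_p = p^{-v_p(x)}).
|15972/23|_11 = 1/1331

Step 1 — compute v_11(x) by factoring powers of 11 out of the numerator and denominator: v_11(15972/23) = 3. Step 2 — apply |x|_p = p^{-v_p(x)} = 11^{-3} = 1/1331.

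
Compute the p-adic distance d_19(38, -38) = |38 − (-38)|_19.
d_19(38, -38) = 1/19

Step 1 — x − y = 38 − (-38) = 76. Step 2 — v_19(76) = 1 (factor: 76 = (19^1 · 4); the sign does not affect v_p). Step 3 — |x − y|_19 = 19^{-1} = 1/19.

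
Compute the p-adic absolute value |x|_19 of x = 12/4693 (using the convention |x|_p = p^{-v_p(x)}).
|12/4693|_19 = 361

Step 1 — compute v_19(x) by factoring powers of 19 out of the numerator and denominator: v_19(12/4693) = -2. Step 2 — apply |x|_p = p^{-v_p(x)} = 19^{2} = 361.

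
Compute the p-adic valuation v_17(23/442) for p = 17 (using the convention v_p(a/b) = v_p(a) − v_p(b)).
v_17(23/442) = -1

Factor powers of 17 from the numerator and denominator of the reduced fraction: 23 = 17^0 · 23 and 442 = 17^1 · 26. Apply v_p(a/b) = v_p(a) − v_p(b): v_17(23/442) = 0 − 1 = -1.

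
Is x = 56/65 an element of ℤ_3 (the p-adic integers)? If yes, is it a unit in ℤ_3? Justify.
x ∈ ℤ_3^× (unit); v_3(x) = 0

ℤ_3 = {x ∈ ℚ_3 : v_3(x) ≥ 0} and ℤ_3^× = {x ∈ ℤ_3 : v_3(x) = 0}. Here v_3(56/65) = v_3(num) − v_3(den) = 0; compare against these criteria.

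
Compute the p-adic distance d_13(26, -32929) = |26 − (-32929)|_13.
d_13(26, -32929) = 1/2197

Step 1 — x − y = 26 − (-32929) = 32955. Step 2 — v_13(32955) = 3 (factor: 32955 = (13^3 · 15); the sign does not affect v_p). Step 3 — |x − y|_13 = 13^{-3} = 1/2197.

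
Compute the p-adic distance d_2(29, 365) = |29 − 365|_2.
d_2(29, 365) = 1/16

Step 1 — x − y = 29 − 365 = -336. Step 2 — v_2(-336) = 4 (factor: -336 = −(2^4 · 21); the sign does not affect v_p). Step 3 — |x − y|_2 = 2^{-4} = 1/16.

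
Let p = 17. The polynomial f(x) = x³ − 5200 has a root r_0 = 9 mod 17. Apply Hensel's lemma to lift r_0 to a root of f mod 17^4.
r_3 = 68876 (mod 83521)

Hensel: r_{i+1} = r_i − f(r_i)/f′(r_i) mod 17^{i+2}, where f′(x) = 3x². Iterate:
  r_0 = 9 (mod 17)
  r_1 = 94 (mod 289)
  r_2 = 94 (mod 4913)
  r_3 = 68876 (mod 83521)
Final: r = 68876 with f(r) ≡ 0 mod 17^4.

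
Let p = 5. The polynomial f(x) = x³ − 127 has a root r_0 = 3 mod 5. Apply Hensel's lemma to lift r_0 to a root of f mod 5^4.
r_3 = 53 (mod 625)

Hensel: r_{i+1} = r_i − f(r_i)/f′(r_i) mod 5^{i+2}, where f′(x) = 3x². Iterate:
  r_0 = 3 (mod 5)
  r_1 = 3 (mod 25)
  r_2 = 53 (mod 125)
  r_3 = 53 (mod 625)
Final: r = 53 with f(r) ≡ 0 mod 5^4.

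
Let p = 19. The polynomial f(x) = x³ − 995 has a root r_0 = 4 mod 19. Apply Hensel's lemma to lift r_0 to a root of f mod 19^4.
r_3 = 110527 (mod 130321)

Hensel: r_{i+1} = r_i − f(r_i)/f′(r_i) mod 19^{i+2}, where f′(x) = 3x². Iterate:
  r_0 = 4 (mod 19)
  r_1 = 61 (mod 361)
  r_2 = 783 (mod 6859)
  r_3 = 110527 (mod 130321)
Final: r = 110527 with f(r) ≡ 0 mod 19^4.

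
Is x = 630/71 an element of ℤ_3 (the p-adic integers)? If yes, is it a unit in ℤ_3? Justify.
x ∈ ℤ_3 but not a unit; v_3(x) = 2 > 0

ℤ_3 = {x ∈ ℚ_3 : v_3(x) ≥ 0} and ℤ_3^× = {x ∈ ℤ_3 : v_3(x) = 0}. Here v_3(630/71) = v_3(num) − v_3(den) = 2; compare against these criteria.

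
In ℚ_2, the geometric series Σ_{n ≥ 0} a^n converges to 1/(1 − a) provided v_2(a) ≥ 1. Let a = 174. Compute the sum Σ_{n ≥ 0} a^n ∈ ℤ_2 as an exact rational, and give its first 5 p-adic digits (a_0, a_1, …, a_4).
Σ a^n = 1/(1 − a) = -1/173;  first 5 digits = (1, 1, 0, 1, 1)

v_2(a) = 1 ≥ 1, so the series converges in ℤ_2 to 1/(1 − a) = 1/(1 − 174) = -1/173. Expand this rational in ℤ_2: compute digits iteratively via d_i = x_i mod 2, x_{i+1} = (x_i − d_i)/2. The first 5 digits are (1, 1, 0, 1, 1).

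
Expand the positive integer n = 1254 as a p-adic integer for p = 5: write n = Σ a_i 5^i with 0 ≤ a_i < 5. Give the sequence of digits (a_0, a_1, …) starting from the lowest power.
(a_0, a_1, …) = (4, 0, 0, 0, 2)

Repeated division by 5 gives the digits low-to-high: 1254 = 4 + 2·5^4. Digit sequence: (4, 0, 0, 0, 2).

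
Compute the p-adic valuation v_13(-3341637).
v_13(-3341637) = 5

v_13(n) is the largest exponent k such that 13^k divides n. Factor out: -3341637 = -13^5 · 9. (Sign doesn't affect v_p.) So v_13(-3341637) = 5.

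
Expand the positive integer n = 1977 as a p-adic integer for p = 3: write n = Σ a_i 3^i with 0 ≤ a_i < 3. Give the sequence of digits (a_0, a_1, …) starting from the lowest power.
(a_0, a_1, …) = (0, 2, 0, 1, 0, 2, 2)

Repeated division by 3 gives the digits low-to-high: 1977 = 2·3^1 + 1·3^3 + 2·3^5 + 2·3^6. Digit sequence: (0, 2, 0, 1, 0, 2, 2).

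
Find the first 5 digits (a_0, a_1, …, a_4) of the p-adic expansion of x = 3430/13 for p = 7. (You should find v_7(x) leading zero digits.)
(a_0, …, a_4) = (0, 0, 0, 4, 6)

v_7(3430/13) = 3, so a_0 = ... = a_2 = 0. Factor out: x = 7^3 · u with u = 10/13 a unit in ℤ_7. Expand u iteratively via a_{v+i} = u_i mod 7, u_{i+1} = (u_i − a_{v+i})/7:
  u_0 = 10/13;  a_3 = 4;  u_1 = (u_0 − 4)/7 = -6/13
  u_1 = -6/13;  a_4 = 6;  u_2 = (u_1 − 6)/7 = -12/13
Digits: (0, 0, 0, 4, 6).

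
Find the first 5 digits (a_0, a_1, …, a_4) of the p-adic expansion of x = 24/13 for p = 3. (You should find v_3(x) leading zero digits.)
(a_0, …, a_4) = (0, 2, 0, 1, 1)

v_3(24/13) = 1, so a_0 = ... = a_0 = 0. Factor out: x = 3^1 · u with u = 8/13 a unit in ℤ_3. Expand u iteratively via a_{v+i} = u_i mod 3, u_{i+1} = (u_i − a_{v+i})/3:
  u_0 = 8/13;  a_1 = 2;  u_1 = (u_0 − 2)/3 = -6/13
  u_1 = -6/13;  a_2 = 0;  u_2 = (u_1 − 0)/3 = -2/13
  u_2 = -2/13;  a_3 = 1;  u_3 = (u_2 − 1)/3 = -5/13
  u_3 = -5/13;  a_4 = 1;  u_4 = (u_3 − 1)/3 = -6/13
Digits: (0, 2, 0, 1, 1).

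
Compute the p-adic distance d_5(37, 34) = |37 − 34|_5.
d_5(37, 34) = 1

Step 1 — x − y = 37 − 34 = 3. Step 2 — v_5(3) = 0 (factor: 3 = (5^0 · 3); the sign does not affect v_p). Step 3 — |x − y|_5 = 5^{0} = 1.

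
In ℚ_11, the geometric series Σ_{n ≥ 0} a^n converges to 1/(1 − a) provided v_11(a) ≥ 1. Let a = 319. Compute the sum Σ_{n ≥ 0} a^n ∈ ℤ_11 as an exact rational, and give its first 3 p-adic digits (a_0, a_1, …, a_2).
Σ a^n = 1/(1 − a) = -1/318;  first 3 digits = (1, 7, 7)

v_11(a) = 1 ≥ 1, so the series converges in ℤ_11 to 1/(1 − a) = 1/(1 − 319) = -1/318. Expand this rational in ℤ_11: compute digits iteratively via d_i = x_i mod 11, x_{i+1} = (x_i − d_i)/11. The first 3 digits are (1, 7, 7).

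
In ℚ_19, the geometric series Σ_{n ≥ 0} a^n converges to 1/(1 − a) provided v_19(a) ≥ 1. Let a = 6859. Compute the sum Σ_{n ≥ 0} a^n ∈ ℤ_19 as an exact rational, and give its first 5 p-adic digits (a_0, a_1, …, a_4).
Σ a^n = 1/(1 − a) = -1/6858;  first 5 digits = (1, 0, 0, 1, 0)

v_19(a) = 3 ≥ 1, so the series converges in ℤ_19 to 1/(1 − a) = 1/(1 − 6859) = -1/6858. Expand this rational in ℤ_19: compute digits iteratively via d_i = x_i mod 19, x_{i+1} = (x_i − d_i)/19. The first 5 digits are (1, 0, 0, 1, 0).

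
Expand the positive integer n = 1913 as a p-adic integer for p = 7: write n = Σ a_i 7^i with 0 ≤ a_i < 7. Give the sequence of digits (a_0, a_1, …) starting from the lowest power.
(a_0, a_1, …) = (2, 0, 4, 5)

Repeated division by 7 gives the digits low-to-high: 1913 = 2 + 4·7^2 + 5·7^3. Digit sequence: (2, 0, 4, 5).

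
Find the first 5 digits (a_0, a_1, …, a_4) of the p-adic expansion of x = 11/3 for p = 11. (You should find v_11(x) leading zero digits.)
(a_0, …, a_4) = (0, 4, 7, 3, 7)

v_11(11/3) = 1, so a_0 = ... = a_0 = 0. Factor out: x = 11^1 · u with u = 1/3 a unit in ℤ_11. Expand u iteratively via a_{v+i} = u_i mod 11, u_{i+1} = (u_i − a_{v+i})/11:
  u_0 = 1/3;  a_1 = 4;  u_1 = (u_0 − 4)/11 = -1/3
  u_1 = -1/3;  a_2 = 7;  u_2 = (u_1 − 7)/11 = -2/3
  u_2 = -2/3;  a_3 = 3;  u_3 = (u_2 − 3)/11 = -1/3
  u_3 = -1/3;  a_4 = 7;  u_4 = (u_3 − 7)/11 = -2/3
Digits: (0, 4, 7, 3, 7).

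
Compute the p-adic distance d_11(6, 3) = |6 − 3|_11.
d_11(6, 3) = 1

Step 1 — x − y = 6 − 3 = 3. Step 2 — v_11(3) = 0 (factor: 3 = (11^0 · 3); the sign does not affect v_p). Step 3 — |x − y|_11 = 11^{0} = 1.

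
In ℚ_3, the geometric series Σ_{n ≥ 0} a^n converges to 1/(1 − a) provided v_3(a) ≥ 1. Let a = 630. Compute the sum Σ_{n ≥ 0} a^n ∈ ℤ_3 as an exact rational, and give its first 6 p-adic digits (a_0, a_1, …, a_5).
Σ a^n = 1/(1 − a) = -1/629;  first 6 digits = (1, 0, 1, 2, 2, 0)

v_3(a) = 2 ≥ 1, so the series converges in ℤ_3 to 1/(1 − a) = 1/(1 − 630) = -1/629. Expand this rational in ℤ_3: compute digits iteratively via d_i = x_i mod 3, x_{i+1} = (x_i − d_i)/3. The first 6 digits are (1, 0, 1, 2, 2, 0).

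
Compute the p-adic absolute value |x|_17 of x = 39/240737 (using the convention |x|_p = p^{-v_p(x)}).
|39/240737|_17 = 4913

Step 1 — compute v_17(x) by factoring powers of 17 out of the numerator and denominator: v_17(39/240737) = -3. Step 2 — apply |x|_p = p^{-v_p(x)} = 17^{3} = 4913.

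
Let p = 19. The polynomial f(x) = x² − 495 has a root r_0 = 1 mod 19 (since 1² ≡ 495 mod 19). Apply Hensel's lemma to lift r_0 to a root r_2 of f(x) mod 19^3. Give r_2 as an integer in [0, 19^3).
r_2 = 609 (mod 6859)

Hensel's recurrence: r_{i+1} = r_i − f(r_i)·(f′(r_i))^{-1} mod 19^{i+2}, with f′(x) = 2x. Iterate:
  r_0 = 1 (mod 19)
  r_1 = 248 (mod 361)
  r_2 = 609 (mod 6859)
Final: r_2 = 609, and one checks f(r_2) ≡ 0 mod 19^3.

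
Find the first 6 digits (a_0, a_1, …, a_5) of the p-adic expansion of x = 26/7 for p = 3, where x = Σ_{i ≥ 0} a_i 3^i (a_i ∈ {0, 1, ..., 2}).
(a_0, …, a_5) = (2, 1, 2, 1, 2, 0)

v_3(26/7) = 0 (numerator and denominator both coprime to 3), so x ∈ ℤ_3^×. Compute digits iteratively via a_i = x_i mod 3, x_{i+1} = (x_i − a_i)/3, with x_0 = x:
  x_0 = 26/7;  a_0 = 2;  x_1 = (x_0 − 2)/3 = 4/7
  x_1 = 4/7;  a_1 = 1;  x_2 = (x_1 − 1)/3 = -1/7
  x_2 = -1/7;  a_2 = 2;  x_3 = (x_2 − 2)/3 = -5/7
  x_3 = -5/7;  a_3 = 1;  x_4 = (x_3 − 1)/3 = -4/7
  x_4 = -4/7;  a_4 = 2;  x_5 = (x_4 − 2)/3 = -6/7
  x_5 = -6/7;  a_5 = 0;  x_6 = (x_5 − 0)/3 = -2/7
Digits: (2, 1, 2, 1, 2, 0).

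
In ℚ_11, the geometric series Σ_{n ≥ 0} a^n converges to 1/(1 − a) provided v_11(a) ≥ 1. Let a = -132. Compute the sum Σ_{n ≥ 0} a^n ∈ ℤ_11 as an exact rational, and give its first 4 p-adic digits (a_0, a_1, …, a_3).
Σ a^n = 1/(1 − a) = 1/133;  first 4 digits = (1, 10, 10, 0)

v_11(a) = 1 ≥ 1, so the series converges in ℤ_11 to 1/(1 − a) = 1/(1 − (-132)) = 1/133. Expand this rational in ℤ_11: compute digits iteratively via d_i = x_i mod 11, x_{i+1} = (x_i − d_i)/11. The first 4 digits are (1, 10, 10, 0).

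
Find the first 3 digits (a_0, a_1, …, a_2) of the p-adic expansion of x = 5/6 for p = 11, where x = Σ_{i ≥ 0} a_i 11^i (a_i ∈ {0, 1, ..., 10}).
(a_0, …, a_2) = (10, 1, 9)

v_11(5/6) = 0 (numerator and denominator both coprime to 11), so x ∈ ℤ_11^×. Compute digits iteratively via a_i = x_i mod 11, x_{i+1} = (x_i − a_i)/11, with x_0 = x:
  x_0 = 5/6;  a_0 = 10;  x_1 = (x_0 − 10)/11 = -5/6
  x_1 = -5/6;  a_1 = 1;  x_2 = (x_1 − 1)/11 = -1/6
  x_2 = -1/6;  a_2 = 9;  x_3 = (x_2 − 9)/11 = -5/6
Digits: (10, 1, 9).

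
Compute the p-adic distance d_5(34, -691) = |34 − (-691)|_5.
d_5(34, -691) = 1/25

Step 1 — x − y = 34 − (-691) = 725. Step 2 — v_5(725) = 2 (factor: 725 = (5^2 · 29); the sign does not affect v_p). Step 3 — |x − y|_5 = 5^{-2} = 1/25.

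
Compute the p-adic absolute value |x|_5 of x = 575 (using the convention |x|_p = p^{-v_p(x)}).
|575|_5 = 1/25

Step 1 — compute v_5(x) by factoring powers of 5 out of the numerator and denominator: v_5(575) = 2. Step 2 — apply |x|_p = p^{-v_p(x)} = 5^{-2} = 1/25.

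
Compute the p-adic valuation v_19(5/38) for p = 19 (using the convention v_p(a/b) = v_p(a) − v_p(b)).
v_19(5/38) = -1

Factor powers of 19 from the numerator and denominator of the reduced fraction: 5 = 19^0 · 5 and 38 = 19^1 · 2. Apply v_p(a/b) = v_p(a) − v_p(b): v_19(5/38) = 0 − 1 = -1.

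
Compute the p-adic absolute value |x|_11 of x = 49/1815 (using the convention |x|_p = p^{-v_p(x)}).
|49/1815|_11 = 121

Step 1 — compute v_11(x) by factoring powers of 11 out of the numerator and denominator: v_11(49/1815) = -2. Step 2 — apply |x|_p = p^{-v_p(x)} = 11^{2} = 121.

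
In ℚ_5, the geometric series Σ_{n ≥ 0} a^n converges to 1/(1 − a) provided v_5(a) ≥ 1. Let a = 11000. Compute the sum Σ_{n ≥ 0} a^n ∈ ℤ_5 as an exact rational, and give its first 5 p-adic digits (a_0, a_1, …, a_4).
Σ a^n = 1/(1 − a) = -1/10999;  first 5 digits = (1, 0, 0, 3, 2)

v_5(a) = 3 ≥ 1, so the series converges in ℤ_5 to 1/(1 − a) = 1/(1 − 11000) = -1/10999. Expand this rational in ℤ_5: compute digits iteratively via d_i = x_i mod 5, x_{i+1} = (x_i − d_i)/5. The first 5 digits are (1, 0, 0, 3, 2).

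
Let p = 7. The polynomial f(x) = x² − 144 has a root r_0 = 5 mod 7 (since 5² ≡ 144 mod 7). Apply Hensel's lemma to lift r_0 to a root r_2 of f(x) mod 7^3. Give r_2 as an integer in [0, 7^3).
r_2 = 12 (mod 343)

Hensel's recurrence: r_{i+1} = r_i − f(r_i)·(f′(r_i))^{-1} mod 7^{i+2}, with f′(x) = 2x. Iterate:
  r_0 = 5 (mod 7)
  r_1 = 12 (mod 49)
  r_2 = 12 (mod 343)
Final: r_2 = 12, and one checks f(r_2) ≡ 0 mod 7^3.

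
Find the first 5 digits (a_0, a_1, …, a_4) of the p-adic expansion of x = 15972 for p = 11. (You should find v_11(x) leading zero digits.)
(a_0, …, a_4) = (0, 0, 0, 1, 1)

v_11(15972) = 3, so a_0 = ... = a_2 = 0. Factor out: x = 11^3 · u with u = 12 a unit in ℤ_11. Expand u iteratively via a_{v+i} = u_i mod 11, u_{i+1} = (u_i − a_{v+i})/11:
  u_0 = 12;  a_3 = 1;  u_1 = (u_0 − 1)/11 = 1
  u_1 = 1;  a_4 = 1;  u_2 = (u_1 − 1)/11 = 0
Digits: (0, 0, 0, 1, 1).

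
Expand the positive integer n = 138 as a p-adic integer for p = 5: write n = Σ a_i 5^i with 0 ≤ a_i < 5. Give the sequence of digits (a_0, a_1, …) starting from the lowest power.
(a_0, a_1, …) = (3, 2, 0, 1)

Repeated division by 5 gives the digits low-to-high: 138 = 3 + 2·5^1 + 1·5^3. Digit sequence: (3, 2, 0, 1).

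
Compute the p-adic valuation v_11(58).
v_11(58) = 0

v_11(n) is the largest exponent k such that 11^k divides n. Factor out: 58 = 11^0 · 58. (Sign doesn't affect v_p.) So v_11(58) = 0.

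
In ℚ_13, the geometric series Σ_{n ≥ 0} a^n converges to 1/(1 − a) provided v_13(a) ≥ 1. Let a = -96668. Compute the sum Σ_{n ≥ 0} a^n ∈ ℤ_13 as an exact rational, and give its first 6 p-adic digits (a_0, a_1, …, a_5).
Σ a^n = 1/(1 − a) = 1/96669;  first 6 digits = (1, 0, 0, 8, 9, 12)

v_13(a) = 3 ≥ 1, so the series converges in ℤ_13 to 1/(1 − a) = 1/(1 − (-96668)) = 1/96669. Expand this rational in ℤ_13: compute digits iteratively via d_i = x_i mod 13, x_{i+1} = (x_i − d_i)/13. The first 6 digits are (1, 0, 0, 8, 9, 12).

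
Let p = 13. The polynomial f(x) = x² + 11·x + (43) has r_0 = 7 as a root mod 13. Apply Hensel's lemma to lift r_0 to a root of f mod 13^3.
r_2 = 176 (mod 2197)

Hensel: r_{i+1} = r_i − f(r_i)·(f′(r_i))^{-1} mod 13^{i+2}, f′(x) = 2x + 11. Iterate:
  r_0 = 7 (mod 13)
  r_1 = 7 (mod 169)
  r_2 = 176 (mod 2197)
Final: r = 176 satisfies f(r) ≡ 0 mod 13^3.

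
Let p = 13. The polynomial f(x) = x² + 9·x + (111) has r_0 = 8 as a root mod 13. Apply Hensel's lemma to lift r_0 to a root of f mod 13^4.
r_3 = 1776 (mod 28561)

Hensel: r_{i+1} = r_i − f(r_i)·(f′(r_i))^{-1} mod 13^{i+2}, f′(x) = 2x + 9. Iterate:
  r_0 = 8 (mod 13)
  r_1 = 86 (mod 169)
  r_2 = 1776 (mod 2197)
  r_3 = 1776 (mod 28561)
Final: r = 1776 satisfies f(r) ≡ 0 mod 13^4.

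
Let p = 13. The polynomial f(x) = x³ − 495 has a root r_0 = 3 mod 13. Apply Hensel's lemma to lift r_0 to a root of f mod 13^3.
r_2 = 978 (mod 2197)

Hensel: r_{i+1} = r_i − f(r_i)/f′(r_i) mod 13^{i+2}, where f′(x) = 3x². Iterate:
  r_0 = 3 (mod 13)
  r_1 = 133 (mod 169)
  r_2 = 978 (mod 2197)
Final: r = 978 with f(r) ≡ 0 mod 13^3.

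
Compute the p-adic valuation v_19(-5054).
v_19(-5054) = 2

v_19(n) is the largest exponent k such that 19^k divides n. Factor out: -5054 = -19^2 · 14. (Sign doesn't affect v_p.) So v_19(-5054) = 2.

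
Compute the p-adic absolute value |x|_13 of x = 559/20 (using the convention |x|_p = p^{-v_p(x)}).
|559/20|_13 = 1/13

Step 1 — compute v_13(x) by factoring powers of 13 out of the numerator and denominator: v_13(559/20) = 1. Step 2 — apply |x|_p = p^{-v_p(x)} = 13^{-1} = 1/13.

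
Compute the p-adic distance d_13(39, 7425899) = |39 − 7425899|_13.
d_13(39, 7425899) = 1/371293

Step 1 — x − y = 39 − 7425899 = -7425860. Step 2 — v_13(-7425860) = 5 (factor: -7425860 = −(13^5 · 20); the sign does not affect v_p). Step 3 — |x − y|_13 = 13^{-5} = 1/371293.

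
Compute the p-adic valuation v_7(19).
v_7(19) = 0

v_7(n) is the largest exponent k such that 7^k divides n. Factor out: 19 = 7^0 · 19. (Sign doesn't affect v_p.) So v_7(19) = 0.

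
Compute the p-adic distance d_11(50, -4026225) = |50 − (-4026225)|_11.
d_11(50, -4026225) = 1/161051

Step 1 — x − y = 50 − (-4026225) = 4026275. Step 2 — v_11(4026275) = 5 (factor: 4026275 = (11^5 · 25); the sign does not affect v_p). Step 3 — |x − y|_11 = 11^{-5} = 1/161051.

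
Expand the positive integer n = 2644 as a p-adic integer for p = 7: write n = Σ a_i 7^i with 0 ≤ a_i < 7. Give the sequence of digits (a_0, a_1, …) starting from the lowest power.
(a_0, a_1, …) = (5, 6, 4, 0, 1)

Repeated division by 7 gives the digits low-to-high: 2644 = 5 + 6·7^1 + 4·7^2 + 1·7^4. Digit sequence: (5, 6, 4, 0, 1).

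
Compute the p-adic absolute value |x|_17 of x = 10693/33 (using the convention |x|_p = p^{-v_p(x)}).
|10693/33|_17 = 1/289

Step 1 — compute v_17(x) by factoring powers of 17 out of the numerator and denominator: v_17(10693/33) = 2. Step 2 — apply |x|_p = p^{-v_p(x)} = 17^{-2} = 1/289.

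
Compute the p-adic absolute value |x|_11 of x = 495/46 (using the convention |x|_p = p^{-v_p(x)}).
|495/46|_11 = 1/11

Step 1 — compute v_11(x) by factoring powers of 11 out of the numerator and denominator: v_11(495/46) = 1. Step 2 — apply |x|_p = p^{-v_p(x)} = 11^{-1} = 1/11.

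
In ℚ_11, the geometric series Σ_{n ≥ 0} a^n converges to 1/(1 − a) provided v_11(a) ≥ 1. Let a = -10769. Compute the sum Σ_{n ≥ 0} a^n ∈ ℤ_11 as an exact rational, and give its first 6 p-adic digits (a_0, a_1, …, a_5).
Σ a^n = 1/(1 − a) = 1/10770;  first 6 digits = (1, 0, 10, 2, 0, 5)

v_11(a) = 2 ≥ 1, so the series converges in ℤ_11 to 1/(1 − a) = 1/(1 − (-10769)) = 1/10770. Expand this rational in ℤ_11: compute digits iteratively via d_i = x_i mod 11, x_{i+1} = (x_i − d_i)/11. The first 6 digits are (1, 0, 10, 2, 0, 5).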